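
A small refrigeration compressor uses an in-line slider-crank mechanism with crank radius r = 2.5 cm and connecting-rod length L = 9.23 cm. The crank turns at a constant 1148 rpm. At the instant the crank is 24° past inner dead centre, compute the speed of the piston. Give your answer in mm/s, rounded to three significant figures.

ω = 2π·1148/60 = 120.2 rad/s
For an in-line slider-crank, x = r cosθ + √(L² − r² sin²θ), so v = −rω sinθ·[1 + r cosθ/√(L² − r² sin²θ)].
With r = 0.025 m, L = 0.0923 m, θ = 24°: √(L² − r² sin²θ) = 0.091738 m.
v = −0.025·120.2·0.40674·[1 + 0.025·0.91355/0.091738] = -1.5268 m/s.
|v| = 1.5268 m/s = 1526.8 mm/s.

1530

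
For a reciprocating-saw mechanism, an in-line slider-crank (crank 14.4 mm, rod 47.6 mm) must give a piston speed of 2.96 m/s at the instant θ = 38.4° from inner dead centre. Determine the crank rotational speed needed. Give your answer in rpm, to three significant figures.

For an in-line slider-crank, |v_piston| = rω|sinθ|·[1 + r cosθ/√(L² − r² sin²θ)].
With r = 0.0144 m, L = 0.0476 m, θ = 38.4°: the bracketed kinematic factor |dx/dθ| = 0.011104 m.
ω = v/|dx/dθ| = 2.96/0.011104 = 266.58 rad/s.
N = 60ω/(2π) = 2545.7 rpm.

2550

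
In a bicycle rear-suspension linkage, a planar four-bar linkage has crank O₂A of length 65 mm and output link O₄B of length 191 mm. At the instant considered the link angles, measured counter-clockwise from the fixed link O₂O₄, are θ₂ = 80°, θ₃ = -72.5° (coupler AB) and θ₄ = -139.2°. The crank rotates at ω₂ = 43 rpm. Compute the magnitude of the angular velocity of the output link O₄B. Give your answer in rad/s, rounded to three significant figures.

0.770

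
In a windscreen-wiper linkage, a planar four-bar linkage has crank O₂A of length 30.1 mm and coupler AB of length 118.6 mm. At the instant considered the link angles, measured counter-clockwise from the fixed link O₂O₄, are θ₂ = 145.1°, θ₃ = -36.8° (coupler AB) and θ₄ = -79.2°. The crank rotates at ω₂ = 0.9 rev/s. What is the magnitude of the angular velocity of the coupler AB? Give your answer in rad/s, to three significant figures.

1.49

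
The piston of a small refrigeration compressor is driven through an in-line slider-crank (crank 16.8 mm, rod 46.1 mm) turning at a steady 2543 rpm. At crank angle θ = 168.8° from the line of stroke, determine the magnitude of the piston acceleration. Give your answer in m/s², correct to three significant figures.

764

ω = 2π·2543/60 = 266.3 rad/s
x(θ) = r cosθ + √(L² − r² sin²θ); with ω constant, a = ω²·d²x/dθ².
d²x/dθ² = −r cosθ − r²(cos2θ)/√u − r⁴ sin²2θ/(4u^{3/2}),  u = L² − r² sin²θ = 0.00211456 m².
Substituting r = 0.0168 m, L = 0.0461 m, θ = 168.8°: d²x/dθ² = +0.010776 m.
a = ω²·d²x/dθ² = (266.3)²·(+0.010776) = +764.18 m/s²;  |a| = 764.18 m/s².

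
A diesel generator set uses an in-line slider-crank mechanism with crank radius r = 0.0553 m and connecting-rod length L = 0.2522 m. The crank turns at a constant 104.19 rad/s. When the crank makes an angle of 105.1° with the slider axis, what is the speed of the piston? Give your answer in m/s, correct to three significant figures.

ω = 104.2 rad/s
For an in-line slider-crank, x = r cosθ + √(L² − r² sin²θ), so v = −rω sinθ·[1 + r cosθ/√(L² − r² sin²θ)].
With r = 0.0553 m, L = 0.2522 m, θ = 105.1°: √(L² − r² sin²θ) = 0.24648 m.
v = −0.0553·104.2·0.96547·[1 + 0.0553·-0.26050/0.24648] = -5.2377 m/s.
|v| = 5.2377 m/s.

5.24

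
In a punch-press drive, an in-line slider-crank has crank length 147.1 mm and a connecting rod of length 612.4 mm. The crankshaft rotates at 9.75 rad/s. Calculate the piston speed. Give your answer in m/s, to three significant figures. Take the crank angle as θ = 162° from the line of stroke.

0.342

ω = 9.75 rad/s
For an in-line slider-crank, x = r cosθ + √(L² − r² sin²θ), so v = −rω sinθ·[1 + r cosθ/√(L² − r² sin²θ)].
With r = 0.1471 m, L = 0.6124 m, θ = 162°: √(L² − r² sin²θ) = 0.61071 m.
v = −0.1471·9.75·0.30902·[1 + 0.1471·-0.95106/0.61071] = -0.34167 m/s.
|v| = 0.34167 m/s.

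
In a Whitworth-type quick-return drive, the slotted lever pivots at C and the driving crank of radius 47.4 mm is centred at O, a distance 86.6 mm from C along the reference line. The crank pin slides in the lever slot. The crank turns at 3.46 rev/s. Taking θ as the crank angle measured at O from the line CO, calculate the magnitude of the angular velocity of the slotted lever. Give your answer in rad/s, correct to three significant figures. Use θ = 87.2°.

5.24

ω = 21.74 rad/s (from 3.46 rev/s).
Crank pin A relative to C: A = (d + r cosθ, r sinθ); lever angle φ = atan2(r sinθ, d + r cosθ).
Differentiating tanφ: φ̇ = rω(d cosθ + r)/(d² + r² + 2dr cosθ).
d² + r² + 2dr cosθ = |CA|² = 0.0101474 m²;  d cosθ + r = +0.05163 m.
|ω_lever| = |0.0474·21.74·+0.05163| / 0.0101474 = 5.2431 rad/s.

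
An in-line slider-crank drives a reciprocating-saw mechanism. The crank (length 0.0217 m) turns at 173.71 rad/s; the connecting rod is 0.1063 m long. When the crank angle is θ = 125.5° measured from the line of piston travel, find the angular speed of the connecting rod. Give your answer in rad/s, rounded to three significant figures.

ω = 173.7 rad/s
The rod makes angle φ with the slider axis where L sinφ = r sinθ; differentiating, L cosφ·φ̇ = r ω cosθ.
L cosφ = √(L² − r² sin²θ) = 0.10482 m.
|ω_rod| = r ω |cosθ| / √(L² − r² sin²θ) = 0.0217·173.7·0.58070/0.10482 = 20.883 rad/s.

20.9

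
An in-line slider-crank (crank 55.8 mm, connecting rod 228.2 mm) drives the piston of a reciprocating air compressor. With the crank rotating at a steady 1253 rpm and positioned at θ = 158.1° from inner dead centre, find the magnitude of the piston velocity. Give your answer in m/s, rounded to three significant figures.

ω = 2π·1253/60 = 131.2 rad/s
For an in-line slider-crank, x = r cosθ + √(L² − r² sin²θ), so v = −rω sinθ·[1 + r cosθ/√(L² − r² sin²θ)].
With r = 0.0558 m, L = 0.2282 m, θ = 158.1°: √(L² − r² sin²θ) = 0.22725 m.
v = −0.0558·131.2·0.37299·[1 + 0.0558·-0.92784/0.22725] = -2.1087 m/s.
|v| = 2.1087 m/s.

2.11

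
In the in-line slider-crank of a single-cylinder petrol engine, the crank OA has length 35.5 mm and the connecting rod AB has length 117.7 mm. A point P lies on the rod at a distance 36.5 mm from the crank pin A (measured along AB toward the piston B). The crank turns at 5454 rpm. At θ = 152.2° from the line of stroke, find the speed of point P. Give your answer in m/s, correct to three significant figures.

15.1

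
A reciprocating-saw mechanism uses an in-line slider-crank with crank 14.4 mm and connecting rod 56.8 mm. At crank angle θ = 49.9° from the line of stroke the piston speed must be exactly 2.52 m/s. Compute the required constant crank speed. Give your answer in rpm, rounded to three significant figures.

1870

For an in-line slider-crank, |v_piston| = rω|sinθ|·[1 + r cosθ/√(L² − r² sin²θ)].
With r = 0.0144 m, L = 0.0568 m, θ = 49.9°: the bracketed kinematic factor |dx/dθ| = 0.012848 m.
ω = v/|dx/dθ| = 2.52/0.012848 = 196.13 rad/s.
N = 60ω/(2π) = 1872.9 rpm.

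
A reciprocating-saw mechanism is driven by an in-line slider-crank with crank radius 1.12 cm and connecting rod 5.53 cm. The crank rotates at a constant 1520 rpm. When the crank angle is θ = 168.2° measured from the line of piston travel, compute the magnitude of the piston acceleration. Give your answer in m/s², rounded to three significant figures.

ω = 2π·1520/60 = 159.2 rad/s
x(θ) = r cosθ + √(L² − r² sin²θ); with ω constant, a = ω²·d²x/dθ².
d²x/dθ² = −r cosθ − r²(cos2θ)/√u − r⁴ sin²2θ/(4u^{3/2}),  u = L² − r² sin²θ = 0.00305284 m².
Substituting r = 0.0112 m, L = 0.0553 m, θ = 168.2°: d²x/dθ² = +0.0088792 m.
a = ω²·d²x/dθ² = (159.2)²·(+0.0088792) = +224.97 m/s²;  |a| = 224.97 m/s².

225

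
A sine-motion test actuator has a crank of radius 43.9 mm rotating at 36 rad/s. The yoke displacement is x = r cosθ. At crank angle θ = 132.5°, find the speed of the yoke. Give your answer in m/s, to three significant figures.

1.17

ω = 36 rad/s
x = r cosθ ⇒ ẋ = −rω sinθ.
|v| = rω|sinθ| = 0.0439·36·|sin 132.5°| = 1.1652 m/s.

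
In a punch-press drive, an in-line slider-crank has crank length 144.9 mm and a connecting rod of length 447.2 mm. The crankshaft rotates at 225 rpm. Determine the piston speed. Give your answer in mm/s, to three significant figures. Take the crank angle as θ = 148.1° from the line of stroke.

ω = 2π·225/60 = 23.56 rad/s
For an in-line slider-crank, x = r cosθ + √(L² − r² sin²θ), so v = −rω sinθ·[1 + r cosθ/√(L² − r² sin²θ)].
With r = 0.1449 m, L = 0.4472 m, θ = 148.1°: √(L² − r² sin²θ) = 0.4406 m.
v = −0.1449·23.56·0.52844·[1 + 0.1449·-0.84897/0.4406] = -1.3004 m/s.
|v| = 1.3004 m/s = 1300.4 mm/s.

1300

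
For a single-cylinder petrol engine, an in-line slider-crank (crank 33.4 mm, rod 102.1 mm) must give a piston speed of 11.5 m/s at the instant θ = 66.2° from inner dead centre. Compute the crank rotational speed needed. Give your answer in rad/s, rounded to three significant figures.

For an in-line slider-crank, |v_piston| = rω|sinθ|·[1 + r cosθ/√(L² − r² sin²θ)].
With r = 0.0334 m, L = 0.1021 m, θ = 66.2°: the bracketed kinematic factor |dx/dθ| = 0.034788 m.
ω = v/|dx/dθ| = 11.5/0.034788 = 330.58 rad/s.

331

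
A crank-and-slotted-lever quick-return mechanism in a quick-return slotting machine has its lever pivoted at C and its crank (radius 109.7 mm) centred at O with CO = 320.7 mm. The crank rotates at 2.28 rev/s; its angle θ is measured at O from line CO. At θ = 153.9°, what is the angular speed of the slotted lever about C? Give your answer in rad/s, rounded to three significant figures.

ω = 14.33 rad/s (from 2.28 rev/s).
Crank pin A relative to C: A = (d + r cosθ, r sinθ); lever angle φ = atan2(r sinθ, d + r cosθ).
Differentiating tanφ: φ̇ = rω(d cosθ + r)/(d² + r² + 2dr cosθ).
d² + r² + 2dr cosθ = |CA|² = 0.0516959 m²;  d cosθ + r = -0.1783 m.
|ω_lever| = |0.1097·14.33·-0.1783| / 0.0516959 = 5.4201 rad/s.

5.42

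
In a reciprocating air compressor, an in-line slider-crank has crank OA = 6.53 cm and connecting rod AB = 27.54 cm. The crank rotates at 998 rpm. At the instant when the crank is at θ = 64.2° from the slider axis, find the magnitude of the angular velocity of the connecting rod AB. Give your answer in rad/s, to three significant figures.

11.0

ω = 104.5 rad/s (converted from 998 rpm).
The rod makes angle φ with the slider axis where L sinφ = r sinθ; differentiating, L cosφ·φ̇ = r ω cosθ.
L cosφ = √(L² − r² sin²θ) = 0.26905 m.
|ω_rod| = r ω |cosθ| / √(L² − r² sin²θ) = 0.0653·104.5·0.43523/0.26905 = 11.04 rad/s.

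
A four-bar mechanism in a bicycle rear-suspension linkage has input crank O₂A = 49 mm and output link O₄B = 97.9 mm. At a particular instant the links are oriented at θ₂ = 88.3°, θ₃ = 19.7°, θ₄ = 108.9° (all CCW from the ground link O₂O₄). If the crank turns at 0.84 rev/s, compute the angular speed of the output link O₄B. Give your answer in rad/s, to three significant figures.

ω₂ = 5.278 rad/s (from 0.84 rev/s).
Differentiating the loop-closure r₂e^{iθ₂}+r₃e^{iθ₃}=r₁+r₄e^{iθ₄} gives r₂ω₂e^{iθ₂}+r₃ω₃e^{iθ₃}=r₄ω₄e^{iθ₄}.
Eliminating the other unknown: ω₄ = r₂ω₂ sin(θ₂−θ₃) / [r₄ sin(θ₄−θ₃)].
Numerator sine = +0.93106; denominator sine = +0.99990.
Result = 0.049·5.278·(+0.93106) / (0.0979·(+0.99990)) = +2.4597 rad/s; magnitude 2.4597 rad/s.

2.46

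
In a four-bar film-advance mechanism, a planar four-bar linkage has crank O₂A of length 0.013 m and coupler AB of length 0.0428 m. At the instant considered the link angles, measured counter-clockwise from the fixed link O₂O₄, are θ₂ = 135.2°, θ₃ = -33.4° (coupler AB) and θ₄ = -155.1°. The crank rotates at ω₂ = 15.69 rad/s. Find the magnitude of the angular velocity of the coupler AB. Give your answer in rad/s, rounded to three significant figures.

5.25

ω₂ = 15.69 rad/s
Differentiating the loop-closure r₂e^{iθ₂}+r₃e^{iθ₃}=r₁+r₄e^{iθ₄} gives r₂ω₂e^{iθ₂}+r₃ω₃e^{iθ₃}=r₄ω₄e^{iθ₄}.
Eliminating the other unknown: ω₃ = r₂ω₂ sin(θ₄−θ₂) / [r₃ sin(θ₃−θ₄)].
Numerator sine = +0.93789; denominator sine = +0.85081.
Result = 0.013·15.69·(+0.93789) / (0.0428·(+0.85081)) = +5.2534 rad/s; magnitude 5.2534 rad/s.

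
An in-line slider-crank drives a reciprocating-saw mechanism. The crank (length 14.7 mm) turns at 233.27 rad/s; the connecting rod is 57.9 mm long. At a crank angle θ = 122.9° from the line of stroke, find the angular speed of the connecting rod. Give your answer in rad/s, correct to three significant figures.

32.9

ω = 233.3 rad/s
The rod makes angle φ with the slider axis where L sinφ = r sinθ; differentiating, L cosφ·φ̇ = r ω cosθ.
L cosφ = √(L² − r² sin²θ) = 0.056569 m.
|ω_rod| = r ω |cosθ| / √(L² − r² sin²θ) = 0.0147·233.3·0.54317/0.056569 = 32.926 rad/s.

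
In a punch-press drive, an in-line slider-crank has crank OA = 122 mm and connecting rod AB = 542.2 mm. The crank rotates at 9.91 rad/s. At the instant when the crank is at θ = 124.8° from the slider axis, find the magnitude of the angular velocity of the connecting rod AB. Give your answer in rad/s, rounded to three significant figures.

ω = 9.91 rad/s
The rod makes angle φ with the slider axis where L sinφ = r sinθ; differentiating, L cosφ·φ̇ = r ω cosθ.
L cosφ = √(L² − r² sin²θ) = 0.53286 m.
|ω_rod| = r ω |cosθ| / √(L² − r² sin²θ) = 0.122·9.91·0.57071/0.53286 = 1.2949 rad/s.

1.29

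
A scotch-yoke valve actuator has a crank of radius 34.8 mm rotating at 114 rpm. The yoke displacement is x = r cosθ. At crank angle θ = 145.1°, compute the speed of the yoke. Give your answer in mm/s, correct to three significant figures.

238

ω = 11.94 rad/s (from 114 rpm).
x = r cosθ ⇒ ẋ = −rω sinθ.
|v| = rω|sinθ| = 0.0348·11.94·|sin 145.1°| = 0.23769 m/s = 237.69 mm/s.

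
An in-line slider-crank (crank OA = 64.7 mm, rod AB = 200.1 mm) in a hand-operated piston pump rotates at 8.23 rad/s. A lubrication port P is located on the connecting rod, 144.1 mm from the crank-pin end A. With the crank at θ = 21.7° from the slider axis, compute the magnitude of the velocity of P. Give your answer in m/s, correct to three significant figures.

0.277

ω = 8.23 rad/s.  Crank-pin speed |V_A| = rω = 0.53248 m/s, perpendicular to OA.
Rod angle: sinφ = −(r/L) sinθ ⇒ φ = -6.866°; ω_rod = −rω cosθ/√(L²−r²sin²θ) = -2.4904 rad/s.
V_P = V_A + ω_rod × AP, with AP = 0.1441 m along the rod.
Components: V_Px = −rω sinθ − a·ω_rod·sinφ = -0.23979 m/s;  V_Py = rω cosθ + a·ω_rod·cosφ = +0.13846 m/s.
|V_P| = √(V_Px² + V_Py²) = 0.27689 m/s.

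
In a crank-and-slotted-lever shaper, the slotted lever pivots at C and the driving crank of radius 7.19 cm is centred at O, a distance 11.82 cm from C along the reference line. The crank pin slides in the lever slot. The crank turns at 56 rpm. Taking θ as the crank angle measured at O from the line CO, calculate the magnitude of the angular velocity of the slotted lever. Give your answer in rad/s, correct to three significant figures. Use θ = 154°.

3.75

ω = 5.864 rad/s (from 56 rpm).
Crank pin A relative to C: A = (d + r cosθ, r sinθ); lever angle φ = atan2(r sinθ, d + r cosθ).
Differentiating tanφ: φ̇ = rω(d cosθ + r)/(d² + r² + 2dr cosθ).
d² + r² + 2dr cosθ = |CA|² = 0.0038639 m²;  d cosθ + r = -0.034337 m.
|ω_lever| = |0.0719·5.864·-0.034337| / 0.0038639 = 3.747 rad/s.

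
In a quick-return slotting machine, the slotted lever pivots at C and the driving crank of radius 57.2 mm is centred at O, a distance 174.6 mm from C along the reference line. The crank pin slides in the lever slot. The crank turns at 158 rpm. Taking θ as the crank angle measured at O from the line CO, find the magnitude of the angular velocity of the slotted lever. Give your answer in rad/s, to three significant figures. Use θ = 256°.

0.490

ω = 16.55 rad/s (from 158 rpm).
Crank pin A relative to C: A = (d + r cosθ, r sinθ); lever angle φ = atan2(r sinθ, d + r cosθ).
Differentiating tanφ: φ̇ = rω(d cosθ + r)/(d² + r² + 2dr cosθ).
d² + r² + 2dr cosθ = |CA|² = 0.0289248 m²;  d cosθ + r = +0.01496 m.
|ω_lever| = |0.0572·16.55·+0.01496| / 0.0289248 = 0.4895 rad/s.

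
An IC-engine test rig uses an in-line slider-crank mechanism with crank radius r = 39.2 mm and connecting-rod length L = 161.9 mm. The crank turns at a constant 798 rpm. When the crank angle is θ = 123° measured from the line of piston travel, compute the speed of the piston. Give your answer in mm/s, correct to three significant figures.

ω = 2π·798/60 = 83.57 rad/s
For an in-line slider-crank, x = r cosθ + √(L² − r² sin²θ), so v = −rω sinθ·[1 + r cosθ/√(L² − r² sin²θ)].
With r = 0.0392 m, L = 0.1619 m, θ = 123°: √(L² − r² sin²θ) = 0.15853 m.
v = −0.0392·83.57·0.83867·[1 + 0.0392·-0.54464/0.15853] = -2.3773 m/s.
|v| = 2.3773 m/s = 2377.3 mm/s.

2380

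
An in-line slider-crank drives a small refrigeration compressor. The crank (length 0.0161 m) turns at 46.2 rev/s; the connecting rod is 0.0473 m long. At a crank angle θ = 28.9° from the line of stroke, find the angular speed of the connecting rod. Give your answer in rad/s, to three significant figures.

ω = 290.3 rad/s (converted from 46.2 rev/s).
The rod makes angle φ with the slider axis where L sinφ = r sinθ; differentiating, L cosφ·φ̇ = r ω cosθ.
L cosφ = √(L² − r² sin²θ) = 0.046656 m.
|ω_rod| = r ω |cosθ| / √(L² − r² sin²θ) = 0.0161·290.3·0.87546/0.046656 = 87.696 rad/s.

87.7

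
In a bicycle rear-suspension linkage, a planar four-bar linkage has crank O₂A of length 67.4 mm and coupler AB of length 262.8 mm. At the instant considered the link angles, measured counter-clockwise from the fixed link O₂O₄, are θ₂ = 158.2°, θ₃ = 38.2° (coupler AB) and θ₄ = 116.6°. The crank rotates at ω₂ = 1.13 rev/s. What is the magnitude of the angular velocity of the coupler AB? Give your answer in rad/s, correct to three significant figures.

1.23

ω₂ = 7.1 rad/s (from 1.13 rev/s).
Differentiating the loop-closure r₂e^{iθ₂}+r₃e^{iθ₃}=r₁+r₄e^{iθ₄} gives r₂ω₂e^{iθ₂}+r₃ω₃e^{iθ₃}=r₄ω₄e^{iθ₄}.
Eliminating the other unknown: ω₃ = r₂ω₂ sin(θ₄−θ₂) / [r₃ sin(θ₃−θ₄)].
Numerator sine = -0.66393; denominator sine = -0.97958.
Result = 0.0674·7.1·(-0.66393) / (0.2628·(-0.97958)) = +1.2342 rad/s; magnitude 1.2342 rad/s.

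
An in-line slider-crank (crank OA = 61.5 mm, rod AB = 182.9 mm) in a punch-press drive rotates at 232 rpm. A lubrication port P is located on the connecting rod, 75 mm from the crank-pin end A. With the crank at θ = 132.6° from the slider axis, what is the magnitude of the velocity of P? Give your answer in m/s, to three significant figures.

ω = 24.29 rad/s.  Crank-pin speed |V_A| = rω = 1.4941 m/s, perpendicular to OA.
Rod angle: sinφ = −(r/L) sinθ ⇒ φ = -14.330°; ω_rod = −rω cosθ/√(L²−r²sin²θ) = +5.7071 rad/s.
V_P = V_A + ω_rod × AP, with AP = 0.075 m along the rod.
Components: V_Px = −rω sinθ − a·ω_rod·sinφ = -0.99389 m/s;  V_Py = rω cosθ + a·ω_rod·cosφ = -0.59663 m/s.
|V_P| = √(V_Px² + V_Py²) = 1.1592 m/s.

1.16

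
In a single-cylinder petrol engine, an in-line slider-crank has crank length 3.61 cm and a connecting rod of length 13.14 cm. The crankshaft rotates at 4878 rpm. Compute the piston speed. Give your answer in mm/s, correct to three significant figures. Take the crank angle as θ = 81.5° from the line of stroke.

ω = 2π·4878/60 = 510.8 rad/s
For an in-line slider-crank, x = r cosθ + √(L² − r² sin²θ), so v = −rω sinθ·[1 + r cosθ/√(L² − r² sin²θ)].
With r = 0.0361 m, L = 0.1314 m, θ = 81.5°: √(L² − r² sin²θ) = 0.12646 m.
v = −0.0361·510.8·0.98902·[1 + 0.0361·0.14781/0.12646] = -19.008 m/s.
|v| = 19.008 m/s = 19008 mm/s.

19000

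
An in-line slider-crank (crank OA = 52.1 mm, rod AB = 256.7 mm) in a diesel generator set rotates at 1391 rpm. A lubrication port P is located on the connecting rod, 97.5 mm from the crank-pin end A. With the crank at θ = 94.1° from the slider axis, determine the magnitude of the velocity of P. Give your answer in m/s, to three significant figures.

7.53

ω = 145.7 rad/s.  Crank-pin speed |V_A| = rω = 7.5892 m/s, perpendicular to OA.
Rod angle: sinφ = −(r/L) sinθ ⇒ φ = -11.680°; ω_rod = −rω cosθ/√(L²−r²sin²θ) = +2.1585 rad/s.
V_P = V_A + ω_rod × AP, with AP = 0.0975 m along the rod.
Components: V_Px = −rω sinθ − a·ω_rod·sinφ = -7.5271 m/s;  V_Py = rω cosθ + a·ω_rod·cosφ = -0.33651 m/s.
|V_P| = √(V_Px² + V_Py²) = 7.5346 m/s.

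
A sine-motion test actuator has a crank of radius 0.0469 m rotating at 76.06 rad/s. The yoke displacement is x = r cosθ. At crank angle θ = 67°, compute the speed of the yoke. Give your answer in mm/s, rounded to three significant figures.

3280

ω = 76.06 rad/s
x = r cosθ ⇒ ẋ = −rω sinθ.
|v| = rω|sinθ| = 0.0469·76.06·|sin 67°| = 3.2836 m/s = 3283.6 mm/s.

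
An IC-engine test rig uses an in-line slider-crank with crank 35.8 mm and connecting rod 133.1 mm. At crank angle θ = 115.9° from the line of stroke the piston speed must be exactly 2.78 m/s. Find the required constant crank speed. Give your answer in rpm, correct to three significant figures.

938

For an in-line slider-crank, |v_piston| = rω|sinθ|·[1 + r cosθ/√(L² − r² sin²θ)].
With r = 0.0358 m, L = 0.1331 m, θ = 115.9°: the bracketed kinematic factor |dx/dθ| = 0.028305 m.
ω = v/|dx/dθ| = 2.78/0.028305 = 98.217 rad/s.
N = 60ω/(2π) = 937.9 rpm.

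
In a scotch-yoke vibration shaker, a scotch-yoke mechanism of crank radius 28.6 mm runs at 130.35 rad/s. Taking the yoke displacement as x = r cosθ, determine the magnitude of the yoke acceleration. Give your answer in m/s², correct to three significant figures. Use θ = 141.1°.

378

ω = 130.3 rad/s
x = r cosθ ⇒ ẍ = −rω² cosθ (ω constant).
|a| = rω²|cosθ| = 0.0286·(130.3)²·|cos 141.1°| = 378.18 m/s².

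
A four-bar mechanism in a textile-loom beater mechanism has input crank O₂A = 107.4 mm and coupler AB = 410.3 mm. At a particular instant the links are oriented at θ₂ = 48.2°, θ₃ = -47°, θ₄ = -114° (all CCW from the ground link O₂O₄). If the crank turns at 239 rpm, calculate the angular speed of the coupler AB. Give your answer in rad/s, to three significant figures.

2.18

ω₂ = 25.03 rad/s (from 239 rpm).
Differentiating the loop-closure r₂e^{iθ₂}+r₃e^{iθ₃}=r₁+r₄e^{iθ₄} gives r₂ω₂e^{iθ₂}+r₃ω₃e^{iθ₃}=r₄ω₄e^{iθ₄}.
Eliminating the other unknown: ω₃ = r₂ω₂ sin(θ₄−θ₂) / [r₃ sin(θ₃−θ₄)].
Numerator sine = -0.30570; denominator sine = +0.92050.
Result = 0.1074·25.03·(-0.30570) / (0.4103·(+0.92050)) = -2.1757 rad/s; magnitude 2.1757 rad/s.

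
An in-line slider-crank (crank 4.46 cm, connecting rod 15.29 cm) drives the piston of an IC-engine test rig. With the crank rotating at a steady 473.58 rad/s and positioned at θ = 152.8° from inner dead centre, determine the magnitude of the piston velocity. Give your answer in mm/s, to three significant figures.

ω = 473.6 rad/s
For an in-line slider-crank, x = r cosθ + √(L² − r² sin²θ), so v = −rω sinθ·[1 + r cosθ/√(L² − r² sin²θ)].
With r = 0.0446 m, L = 0.1529 m, θ = 152.8°: √(L² − r² sin²θ) = 0.15153 m.
v = −0.0446·473.6·0.45710·[1 + 0.0446·-0.88942/0.15153] = -7.1273 m/s.
|v| = 7.1273 m/s = 7127.3 mm/s.

7130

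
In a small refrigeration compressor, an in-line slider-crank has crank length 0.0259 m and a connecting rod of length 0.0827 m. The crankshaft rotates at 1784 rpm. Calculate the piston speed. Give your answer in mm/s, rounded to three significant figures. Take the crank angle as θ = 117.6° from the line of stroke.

3640

ω = 2π·1784/60 = 186.8 rad/s
For an in-line slider-crank, x = r cosθ + √(L² − r² sin²θ), so v = −rω sinθ·[1 + r cosθ/√(L² − r² sin²θ)].
With r = 0.0259 m, L = 0.0827 m, θ = 117.6°: √(L² − r² sin²θ) = 0.079451 m.
v = −0.0259·186.8·0.88620·[1 + 0.0259·-0.46330/0.079451] = -3.6404 m/s.
|v| = 3.6404 m/s = 3640.4 mm/s.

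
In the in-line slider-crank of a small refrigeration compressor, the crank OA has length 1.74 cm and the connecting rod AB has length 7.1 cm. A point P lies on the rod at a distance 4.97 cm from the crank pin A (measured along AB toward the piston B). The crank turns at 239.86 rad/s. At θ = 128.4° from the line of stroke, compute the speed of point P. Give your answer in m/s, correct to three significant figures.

3.02

ω = 239.9 rad/s.  Crank-pin speed |V_A| = rω = 4.1736 m/s, perpendicular to OA.
Rod angle: sinφ = −(r/L) sinθ ⇒ φ = -11.073°; ω_rod = −rω cosθ/√(L²−r²sin²θ) = +37.205 rad/s.
V_P = V_A + ω_rod × AP, with AP = 0.0497 m along the rod.
Components: V_Px = −rω sinθ − a·ω_rod·sinφ = -2.9157 m/s;  V_Py = rω cosθ + a·ω_rod·cosφ = -0.77772 m/s.
|V_P| = √(V_Px² + V_Py²) = 3.0176 m/s.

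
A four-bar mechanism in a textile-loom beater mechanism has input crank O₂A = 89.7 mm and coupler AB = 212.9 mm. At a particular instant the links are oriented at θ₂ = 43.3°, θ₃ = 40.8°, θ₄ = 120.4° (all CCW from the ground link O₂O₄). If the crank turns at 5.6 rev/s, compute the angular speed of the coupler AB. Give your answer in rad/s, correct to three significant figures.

14.7

ω₂ = 35.19 rad/s (from 5.6 rev/s).
Differentiating the loop-closure r₂e^{iθ₂}+r₃e^{iθ₃}=r₁+r₄e^{iθ₄} gives r₂ω₂e^{iθ₂}+r₃ω₃e^{iθ₃}=r₄ω₄e^{iθ₄}.
Eliminating the other unknown: ω₃ = r₂ω₂ sin(θ₄−θ₂) / [r₃ sin(θ₃−θ₄)].
Numerator sine = +0.97476; denominator sine = -0.98357.
Result = 0.0897·35.19·(+0.97476) / (0.2129·(-0.98357)) = -14.692 rad/s; magnitude 14.692 rad/s.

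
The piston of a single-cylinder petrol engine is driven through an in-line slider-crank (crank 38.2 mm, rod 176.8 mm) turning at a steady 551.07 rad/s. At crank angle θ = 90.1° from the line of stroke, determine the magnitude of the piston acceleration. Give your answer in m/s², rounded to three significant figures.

ω = 551.1 rad/s
x(θ) = r cosθ + √(L² − r² sin²θ); with ω constant, a = ω²·d²x/dθ².
d²x/dθ² = −r cosθ − r²(cos2θ)/√u − r⁴ sin²2θ/(4u^{3/2}),  u = L² − r² sin²θ = 0.029799 m².
Substituting r = 0.0382 m, L = 0.1768 m, θ = 90.1°: d²x/dθ² = +0.0085199 m.
a = ω²·d²x/dθ² = (551.1)²·(+0.0085199) = +2587.3 m/s²;  |a| = 2587.3 m/s².

2590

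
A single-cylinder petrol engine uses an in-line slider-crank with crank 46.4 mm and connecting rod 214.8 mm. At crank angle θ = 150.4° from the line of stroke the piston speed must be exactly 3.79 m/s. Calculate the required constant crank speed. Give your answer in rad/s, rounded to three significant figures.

204

For an in-line slider-crank, |v_piston| = rω|sinθ|·[1 + r cosθ/√(L² − r² sin²θ)].
With r = 0.0464 m, L = 0.2148 m, θ = 150.4°: the bracketed kinematic factor |dx/dθ| = 0.018589 m.
ω = v/|dx/dθ| = 3.79/0.018589 = 203.88 rad/s.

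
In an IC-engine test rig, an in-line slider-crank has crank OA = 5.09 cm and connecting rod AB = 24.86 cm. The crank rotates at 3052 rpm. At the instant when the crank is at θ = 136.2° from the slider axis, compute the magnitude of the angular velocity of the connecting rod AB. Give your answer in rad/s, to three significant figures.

47.7

ω = 319.6 rad/s (converted from 3052 rpm).
The rod makes angle φ with the slider axis where L sinφ = r sinθ; differentiating, L cosφ·φ̇ = r ω cosθ.
L cosφ = √(L² − r² sin²θ) = 0.24609 m.
|ω_rod| = r ω |cosθ| / √(L² − r² sin²θ) = 0.0509·319.6·0.72176/0.24609 = 47.712 rad/s.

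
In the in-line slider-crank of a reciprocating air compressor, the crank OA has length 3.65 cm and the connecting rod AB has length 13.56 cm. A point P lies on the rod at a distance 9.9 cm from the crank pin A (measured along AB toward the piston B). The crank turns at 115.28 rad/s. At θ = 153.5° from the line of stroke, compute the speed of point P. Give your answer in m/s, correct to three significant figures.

ω = 115.3 rad/s.  Crank-pin speed |V_A| = rω = 4.2077 m/s, perpendicular to OA.
Rod angle: sinφ = −(r/L) sinθ ⇒ φ = -6.898°; ω_rod = −rω cosθ/√(L²−r²sin²θ) = +27.973 rad/s.
V_P = V_A + ω_rod × AP, with AP = 0.099 m along the rod.
Components: V_Px = −rω sinθ − a·ω_rod·sinφ = -1.5449 m/s;  V_Py = rω cosθ + a·ω_rod·cosφ = -1.0164 m/s.
|V_P| = √(V_Px² + V_Py²) = 1.8492 m/s.

1.85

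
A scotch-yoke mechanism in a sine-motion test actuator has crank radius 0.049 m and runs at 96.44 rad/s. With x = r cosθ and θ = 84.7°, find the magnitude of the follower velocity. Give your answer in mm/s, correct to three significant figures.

4710

ω = 96.44 rad/s
x = r cosθ ⇒ ẋ = −rω sinθ.
|v| = rω|sinθ| = 0.049·96.44·|sin 84.7°| = 4.7054 m/s = 4705.4 mm/s.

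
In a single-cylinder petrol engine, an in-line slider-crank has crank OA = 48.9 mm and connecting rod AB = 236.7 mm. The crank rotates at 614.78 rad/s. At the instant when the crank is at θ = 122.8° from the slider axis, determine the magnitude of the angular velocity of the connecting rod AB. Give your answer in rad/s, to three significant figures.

69.9

ω = 614.8 rad/s
The rod makes angle φ with the slider axis where L sinφ = r sinθ; differentiating, L cosφ·φ̇ = r ω cosθ.
L cosφ = √(L² − r² sin²θ) = 0.2331 m.
|ω_rod| = r ω |cosθ| / √(L² − r² sin²θ) = 0.0489·614.8·0.54171/0.2331 = 69.863 rad/s.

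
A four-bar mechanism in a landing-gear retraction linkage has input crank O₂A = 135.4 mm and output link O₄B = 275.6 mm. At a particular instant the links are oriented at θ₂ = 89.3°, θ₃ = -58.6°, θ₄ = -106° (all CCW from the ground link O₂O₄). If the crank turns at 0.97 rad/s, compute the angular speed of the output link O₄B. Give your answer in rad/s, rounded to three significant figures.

0.344

ω₂ = 0.97 rad/s
Differentiating the loop-closure r₂e^{iθ₂}+r₃e^{iθ₃}=r₁+r₄e^{iθ₄} gives r₂ω₂e^{iθ₂}+r₃ω₃e^{iθ₃}=r₄ω₄e^{iθ₄}.
Eliminating the other unknown: ω₄ = r₂ω₂ sin(θ₂−θ₃) / [r₄ sin(θ₄−θ₃)].
Numerator sine = +0.53140; denominator sine = -0.73610.
Result = 0.1354·0.97·(+0.53140) / (0.2756·(-0.73610)) = -0.34403 rad/s; magnitude 0.34403 rad/s.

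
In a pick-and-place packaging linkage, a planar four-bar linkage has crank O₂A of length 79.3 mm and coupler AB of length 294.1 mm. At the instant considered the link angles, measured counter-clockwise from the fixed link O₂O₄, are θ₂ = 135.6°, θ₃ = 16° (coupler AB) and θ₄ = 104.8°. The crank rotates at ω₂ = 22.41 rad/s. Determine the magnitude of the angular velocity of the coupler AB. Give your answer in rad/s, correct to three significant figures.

3.09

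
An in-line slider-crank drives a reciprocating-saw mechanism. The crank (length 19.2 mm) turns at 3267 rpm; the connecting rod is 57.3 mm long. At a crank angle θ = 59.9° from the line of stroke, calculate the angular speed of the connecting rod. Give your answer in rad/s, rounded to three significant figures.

60.1

ω = 342.1 rad/s (converted from 3267 rpm).
The rod makes angle φ with the slider axis where L sinφ = r sinθ; differentiating, L cosφ·φ̇ = r ω cosθ.
L cosφ = √(L² − r² sin²θ) = 0.054839 m.
|ω_rod| = r ω |cosθ| / √(L² − r² sin²θ) = 0.0192·342.1·0.50151/0.054839 = 60.071 rad/s.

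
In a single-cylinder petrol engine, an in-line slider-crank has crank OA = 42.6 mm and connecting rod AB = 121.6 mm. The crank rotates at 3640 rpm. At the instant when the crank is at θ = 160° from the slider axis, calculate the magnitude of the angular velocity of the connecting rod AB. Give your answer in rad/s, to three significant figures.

126

ω = 381.2 rad/s (converted from 3640 rpm).
The rod makes angle φ with the slider axis where L sinφ = r sinθ; differentiating, L cosφ·φ̇ = r ω cosθ.
L cosφ = √(L² − r² sin²θ) = 0.12072 m.
|ω_rod| = r ω |cosθ| / √(L² − r² sin²θ) = 0.0426·381.2·0.93969/0.12072 = 126.4 rad/s.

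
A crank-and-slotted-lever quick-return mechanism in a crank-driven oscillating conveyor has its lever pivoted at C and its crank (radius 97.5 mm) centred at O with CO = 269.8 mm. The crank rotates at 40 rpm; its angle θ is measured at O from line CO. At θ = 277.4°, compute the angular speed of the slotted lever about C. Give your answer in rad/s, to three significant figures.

0.606

ω = 4.189 rad/s (from 40 rpm).
Crank pin A relative to C: A = (d + r cosθ, r sinθ); lever angle φ = atan2(r sinθ, d + r cosθ).
Differentiating tanφ: φ̇ = rω(d cosθ + r)/(d² + r² + 2dr cosθ).
d² + r² + 2dr cosθ = |CA|² = 0.0890744 m²;  d cosθ + r = +0.13225 m.
|ω_lever| = |0.0975·4.189·+0.13225| / 0.0890744 = 0.60636 rad/s.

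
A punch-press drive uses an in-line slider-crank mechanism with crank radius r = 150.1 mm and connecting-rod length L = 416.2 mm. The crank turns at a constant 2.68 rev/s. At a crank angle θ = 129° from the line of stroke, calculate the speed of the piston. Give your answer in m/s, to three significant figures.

1.50

ω = 2π·2.68 = 16.84 rad/s
For an in-line slider-crank, x = r cosθ + √(L² − r² sin²θ), so v = −rω sinθ·[1 + r cosθ/√(L² − r² sin²θ)].
With r = 0.1501 m, L = 0.4162 m, θ = 129°: √(L² − r² sin²θ) = 0.39952 m.
v = −0.1501·16.84·0.77715·[1 + 0.1501·-0.62932/0.39952] = -1.4998 m/s.
|v| = 1.4998 m/s.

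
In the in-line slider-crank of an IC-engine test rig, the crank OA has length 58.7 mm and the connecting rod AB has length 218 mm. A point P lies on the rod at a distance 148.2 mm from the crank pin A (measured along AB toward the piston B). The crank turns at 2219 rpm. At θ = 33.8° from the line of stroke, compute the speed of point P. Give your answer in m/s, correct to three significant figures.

ω = 232.4 rad/s.  Crank-pin speed |V_A| = rω = 13.64 m/s, perpendicular to OA.
Rod angle: sinφ = −(r/L) sinθ ⇒ φ = -8.615°; ω_rod = −rω cosθ/√(L²−r²sin²θ) = -52.588 rad/s.
V_P = V_A + ω_rod × AP, with AP = 0.1482 m along the rod.
Components: V_Px = −rω sinθ − a·ω_rod·sinφ = -8.7555 m/s;  V_Py = rω cosθ + a·ω_rod·cosφ = +3.6292 m/s.
|V_P| = √(V_Px² + V_Py²) = 9.4778 m/s.

9.48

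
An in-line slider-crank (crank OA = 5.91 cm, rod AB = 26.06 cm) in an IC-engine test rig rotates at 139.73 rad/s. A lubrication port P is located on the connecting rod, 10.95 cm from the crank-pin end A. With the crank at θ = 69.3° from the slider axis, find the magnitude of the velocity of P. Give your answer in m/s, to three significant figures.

8.17

ω = 139.7 rad/s.  Crank-pin speed |V_A| = rω = 8.258 m/s, perpendicular to OA.
Rod angle: sinφ = −(r/L) sinθ ⇒ φ = -12.248°; ω_rod = −rω cosθ/√(L²−r²sin²θ) = -11.462 rad/s.
V_P = V_A + ω_rod × AP, with AP = 0.1095 m along the rod.
Components: V_Px = −rω sinθ − a·ω_rod·sinφ = -7.9912 m/s;  V_Py = rω cosθ + a·ω_rod·cosφ = +1.6925 m/s.
|V_P| = √(V_Px² + V_Py²) = 8.1685 m/s.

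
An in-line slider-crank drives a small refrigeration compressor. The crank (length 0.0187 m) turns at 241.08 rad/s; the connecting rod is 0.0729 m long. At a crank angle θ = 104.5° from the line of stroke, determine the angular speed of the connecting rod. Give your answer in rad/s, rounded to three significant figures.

ω = 241.1 rad/s
The rod makes angle φ with the slider axis where L sinφ = r sinθ; differentiating, L cosφ·φ̇ = r ω cosθ.
L cosφ = √(L² − r² sin²θ) = 0.070616 m.
|ω_rod| = r ω |cosθ| / √(L² − r² sin²θ) = 0.0187·241.1·0.25038/0.070616 = 15.984 rad/s.

16.0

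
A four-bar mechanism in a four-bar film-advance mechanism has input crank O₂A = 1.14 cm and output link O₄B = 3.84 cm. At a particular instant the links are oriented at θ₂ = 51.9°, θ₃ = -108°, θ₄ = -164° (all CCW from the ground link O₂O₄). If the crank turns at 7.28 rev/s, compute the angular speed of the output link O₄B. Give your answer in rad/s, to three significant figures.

5.63

ω₂ = 45.74 rad/s (from 7.28 rev/s).
Differentiating the loop-closure r₂e^{iθ₂}+r₃e^{iθ₃}=r₁+r₄e^{iθ₄} gives r₂ω₂e^{iθ₂}+r₃ω₃e^{iθ₃}=r₄ω₄e^{iθ₄}.
Eliminating the other unknown: ω₄ = r₂ω₂ sin(θ₂−θ₃) / [r₄ sin(θ₄−θ₃)].
Numerator sine = +0.34366; denominator sine = -0.82904.
Result = 0.0114·45.74·(+0.34366) / (0.0384·(-0.82904)) = -5.6291 rad/s; magnitude 5.6291 rad/s.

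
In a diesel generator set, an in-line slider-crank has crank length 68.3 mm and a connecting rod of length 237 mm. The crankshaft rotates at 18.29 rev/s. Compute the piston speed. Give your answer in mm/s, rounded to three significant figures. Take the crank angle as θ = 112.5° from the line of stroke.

6420

ω = 2π·18.3 = 114.9 rad/s
For an in-line slider-crank, x = r cosθ + √(L² − r² sin²θ), so v = −rω sinθ·[1 + r cosθ/√(L² − r² sin²θ)].
With r = 0.0683 m, L = 0.237 m, θ = 112.5°: √(L² − r² sin²θ) = 0.22845 m.
v = −0.0683·114.9·0.92388·[1 + 0.0683·-0.38268/0.22845] = -6.4219 m/s.
|v| = 6.4219 m/s = 6421.9 mm/s.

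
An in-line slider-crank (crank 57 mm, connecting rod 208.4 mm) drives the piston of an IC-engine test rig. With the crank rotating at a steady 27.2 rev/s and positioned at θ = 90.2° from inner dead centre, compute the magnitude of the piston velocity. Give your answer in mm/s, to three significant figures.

ω = 2π·27.2 = 170.9 rad/s
For an in-line slider-crank, x = r cosθ + √(L² − r² sin²θ), so v = −rω sinθ·[1 + r cosθ/√(L² − r² sin²θ)].
With r = 0.057 m, L = 0.2084 m, θ = 90.2°: √(L² − r² sin²θ) = 0.20045 m.
v = −0.057·170.9·0.99999·[1 + 0.057·-0.00349/0.20045] = -9.7317 m/s.
|v| = 9.7317 m/s = 9731.7 mm/s.

9730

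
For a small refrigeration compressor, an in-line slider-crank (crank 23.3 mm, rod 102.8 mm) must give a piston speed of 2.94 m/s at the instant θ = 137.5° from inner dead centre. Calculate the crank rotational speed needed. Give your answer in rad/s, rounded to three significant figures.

225

For an in-line slider-crank, |v_piston| = rω|sinθ|·[1 + r cosθ/√(L² − r² sin²θ)].
With r = 0.0233 m, L = 0.1028 m, θ = 137.5°: the bracketed kinematic factor |dx/dθ| = 0.013079 m.
ω = v/|dx/dθ| = 2.94/0.013079 = 224.78 rad/s.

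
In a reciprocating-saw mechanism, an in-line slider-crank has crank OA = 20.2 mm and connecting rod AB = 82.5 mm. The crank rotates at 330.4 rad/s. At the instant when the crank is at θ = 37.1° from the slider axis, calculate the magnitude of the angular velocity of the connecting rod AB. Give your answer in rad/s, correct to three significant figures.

ω = 330.4 rad/s
The rod makes angle φ with the slider axis where L sinφ = r sinθ; differentiating, L cosφ·φ̇ = r ω cosθ.
L cosφ = √(L² − r² sin²θ) = 0.081595 m.
|ω_rod| = r ω |cosθ| / √(L² − r² sin²θ) = 0.0202·330.4·0.79758/0.081595 = 65.238 rad/s.

65.2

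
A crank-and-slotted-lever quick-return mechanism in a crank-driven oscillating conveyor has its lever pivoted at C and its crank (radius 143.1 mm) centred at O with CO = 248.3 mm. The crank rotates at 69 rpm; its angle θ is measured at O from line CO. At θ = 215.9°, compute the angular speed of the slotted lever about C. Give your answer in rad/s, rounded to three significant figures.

ω = 7.226 rad/s (from 69 rpm).
Crank pin A relative to C: A = (d + r cosθ, r sinθ); lever angle φ = atan2(r sinθ, d + r cosθ).
Differentiating tanφ: φ̇ = rω(d cosθ + r)/(d² + r² + 2dr cosθ).
d² + r² + 2dr cosθ = |CA|² = 0.0245661 m²;  d cosθ + r = -0.058033 m.
|ω_lever| = |0.1431·7.226·-0.058033| / 0.0245661 = 2.4426 rad/s.

2.44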